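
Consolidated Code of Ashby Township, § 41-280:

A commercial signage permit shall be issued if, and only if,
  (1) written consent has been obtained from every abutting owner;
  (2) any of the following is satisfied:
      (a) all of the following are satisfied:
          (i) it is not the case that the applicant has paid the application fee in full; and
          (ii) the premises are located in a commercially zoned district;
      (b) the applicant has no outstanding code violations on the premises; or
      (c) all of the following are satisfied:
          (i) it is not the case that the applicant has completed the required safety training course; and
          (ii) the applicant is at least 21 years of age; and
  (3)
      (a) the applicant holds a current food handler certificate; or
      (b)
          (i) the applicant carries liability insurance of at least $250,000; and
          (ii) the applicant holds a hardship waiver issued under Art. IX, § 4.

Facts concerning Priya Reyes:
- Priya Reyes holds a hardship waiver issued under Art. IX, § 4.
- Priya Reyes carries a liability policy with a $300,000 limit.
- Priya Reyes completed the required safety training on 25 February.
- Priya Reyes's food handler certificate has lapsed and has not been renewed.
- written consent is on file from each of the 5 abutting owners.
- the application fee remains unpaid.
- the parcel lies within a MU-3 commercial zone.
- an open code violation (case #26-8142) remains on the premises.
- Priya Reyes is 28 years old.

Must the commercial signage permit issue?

Yes — granted.

(1) all abutters consent — holds.
(i) not (fee paid) — satisfied.
(ii) commercially zoned — satisfied.
(a) = T AND T = true.
(b) no code violations — not met.
(i) not (safety training) — not met.
(ii) age ≥ 21 — met.
(c) = F AND T = false.
(2): T OR F OR F → true.
(a) food handler cert. — fails.
(i) insurance ≥ $250,000 — holds.
(ii) hardship waiver — satisfied.
So (b) is satisfied (T AND T).
(3) = F OR T = true.
So Overall is satisfied (T AND T AND T).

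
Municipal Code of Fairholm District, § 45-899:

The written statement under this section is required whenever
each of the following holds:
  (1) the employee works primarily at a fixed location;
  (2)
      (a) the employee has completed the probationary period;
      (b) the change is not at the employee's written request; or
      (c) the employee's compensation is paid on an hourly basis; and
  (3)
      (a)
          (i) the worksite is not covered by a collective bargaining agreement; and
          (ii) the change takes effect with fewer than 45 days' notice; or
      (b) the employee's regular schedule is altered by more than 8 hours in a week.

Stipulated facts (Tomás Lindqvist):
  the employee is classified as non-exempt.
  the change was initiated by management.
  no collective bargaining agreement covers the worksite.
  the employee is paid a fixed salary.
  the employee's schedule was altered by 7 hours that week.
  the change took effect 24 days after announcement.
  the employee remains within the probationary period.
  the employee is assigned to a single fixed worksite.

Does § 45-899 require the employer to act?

Yes — required.

(1) fixed location — met.
(a) past probation — not met.
(b) not employee-requested — met.
(c) hourly-paid — fails.
(2): F OR T OR F → true.
(i) no CBA — satisfied.
(ii) < 45 days' notice — met.
So (a) is satisfied (T AND T).
(b) schedule shift > 8h — fails.
(3) = T OR F = true.
Overall: T AND T AND T → true.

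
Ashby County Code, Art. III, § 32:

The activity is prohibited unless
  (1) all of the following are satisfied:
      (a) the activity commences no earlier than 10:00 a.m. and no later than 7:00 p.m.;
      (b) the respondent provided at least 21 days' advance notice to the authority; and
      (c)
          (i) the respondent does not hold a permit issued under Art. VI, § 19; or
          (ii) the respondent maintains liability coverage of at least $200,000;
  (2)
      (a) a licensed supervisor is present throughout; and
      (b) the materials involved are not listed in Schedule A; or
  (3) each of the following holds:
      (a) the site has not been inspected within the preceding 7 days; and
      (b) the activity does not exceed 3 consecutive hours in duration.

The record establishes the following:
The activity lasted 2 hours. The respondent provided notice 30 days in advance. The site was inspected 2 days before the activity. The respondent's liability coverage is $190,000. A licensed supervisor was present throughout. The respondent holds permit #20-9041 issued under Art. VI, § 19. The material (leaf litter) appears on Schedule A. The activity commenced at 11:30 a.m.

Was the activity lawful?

No — unlawful.

(a) start within hours — met.
(b) ≥21 days' notice — met.
(i) not (holds permit) — not met.
(ii) coverage ≥ $200,000 — not satisfied.
(c): F OR F → false.
(1): T AND T AND F → false.
(a) supervisor present — met.
(b) not (Schedule A material) — not met.
(2) = T AND F = false.
(a) not (site inspected) — not satisfied.
(b) ≤ 3 hrs duration — satisfied.
(3) = F AND T = false.
So Overall is not satisfied (F OR F OR F).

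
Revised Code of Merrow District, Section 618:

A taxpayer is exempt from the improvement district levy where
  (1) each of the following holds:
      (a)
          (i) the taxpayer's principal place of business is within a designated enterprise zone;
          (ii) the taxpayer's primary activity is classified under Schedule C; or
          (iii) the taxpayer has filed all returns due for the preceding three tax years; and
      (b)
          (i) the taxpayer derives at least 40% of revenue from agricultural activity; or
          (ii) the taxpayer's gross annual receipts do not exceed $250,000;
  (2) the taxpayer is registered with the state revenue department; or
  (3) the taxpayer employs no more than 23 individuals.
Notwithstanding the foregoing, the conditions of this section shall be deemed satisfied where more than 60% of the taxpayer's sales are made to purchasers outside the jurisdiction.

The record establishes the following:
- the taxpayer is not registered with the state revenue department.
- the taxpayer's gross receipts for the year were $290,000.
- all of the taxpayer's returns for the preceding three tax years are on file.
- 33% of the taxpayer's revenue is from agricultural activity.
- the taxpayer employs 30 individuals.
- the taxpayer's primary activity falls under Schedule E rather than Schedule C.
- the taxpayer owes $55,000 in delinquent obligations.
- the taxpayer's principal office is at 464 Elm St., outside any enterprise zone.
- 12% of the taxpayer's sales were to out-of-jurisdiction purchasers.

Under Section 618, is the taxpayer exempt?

No — not exempt.

(i) in enterprise zone — not met.
(ii) Schedule C activity — not met.
(iii) returns current — satisfied.
(a) = F OR F OR T = true.
(i) ≥40% agricultural — not met.
(ii) receipts ≤ $250,000 — fails.
So (b) is not satisfied (F OR F).
So (1) is not satisfied (T AND F).
(2) state-registered — fails.
(3) ≤ 23 employees — fails.
So Overall is not satisfied (F OR F OR F).
Exception (>60% out-of-jur. sales) — not satisfied.
Result: main false OR exception false → false.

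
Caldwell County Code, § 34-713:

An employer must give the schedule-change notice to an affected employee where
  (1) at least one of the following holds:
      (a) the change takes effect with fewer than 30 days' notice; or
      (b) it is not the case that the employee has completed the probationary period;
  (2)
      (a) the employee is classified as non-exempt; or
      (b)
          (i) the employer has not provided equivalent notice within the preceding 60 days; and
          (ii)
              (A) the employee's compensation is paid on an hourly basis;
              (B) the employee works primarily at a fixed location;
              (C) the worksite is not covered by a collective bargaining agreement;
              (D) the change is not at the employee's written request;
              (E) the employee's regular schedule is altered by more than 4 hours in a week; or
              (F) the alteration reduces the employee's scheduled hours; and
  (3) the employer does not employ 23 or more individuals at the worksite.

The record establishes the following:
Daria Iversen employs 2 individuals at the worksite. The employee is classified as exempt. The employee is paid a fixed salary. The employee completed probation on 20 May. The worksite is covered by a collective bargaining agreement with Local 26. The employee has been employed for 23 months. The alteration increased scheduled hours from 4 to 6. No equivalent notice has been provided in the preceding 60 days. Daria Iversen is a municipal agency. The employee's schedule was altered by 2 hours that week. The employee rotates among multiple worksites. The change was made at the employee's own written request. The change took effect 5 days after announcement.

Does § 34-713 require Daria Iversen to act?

(a) < 30 days' notice — satisfied.
(b) not (past probation) — not met.
(1) = T OR F = true.
(a) non-exempt — fails.
(i) no recent notice — satisfied.
(A) hourly-paid — fails.
(B) fixed location — fails.
(C) no CBA — not met.
(D) not employee-requested — not satisfied.
(E) schedule shift > 4h — not satisfied.
(F) hours reduced — fails.
(ii): F OR F OR F OR F OR F OR F → false.
(b): T AND F → false.
(2): F OR F → false.
(3) not (≥ 23 at site) — met.
Overall: T AND F AND T → false.

No — not required.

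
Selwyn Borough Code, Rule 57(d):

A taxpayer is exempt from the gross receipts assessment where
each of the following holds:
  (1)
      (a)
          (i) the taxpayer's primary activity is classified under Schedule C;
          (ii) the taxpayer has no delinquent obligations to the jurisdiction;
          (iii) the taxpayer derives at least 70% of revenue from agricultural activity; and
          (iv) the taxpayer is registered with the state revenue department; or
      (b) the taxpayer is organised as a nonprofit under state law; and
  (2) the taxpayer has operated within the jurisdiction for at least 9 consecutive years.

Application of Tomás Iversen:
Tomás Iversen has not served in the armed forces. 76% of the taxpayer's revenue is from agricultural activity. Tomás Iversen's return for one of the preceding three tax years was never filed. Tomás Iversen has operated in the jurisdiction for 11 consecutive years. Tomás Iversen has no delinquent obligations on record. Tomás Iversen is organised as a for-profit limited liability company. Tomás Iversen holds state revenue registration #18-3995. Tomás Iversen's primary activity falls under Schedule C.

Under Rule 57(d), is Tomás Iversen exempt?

Yes — exempt.

(i) Schedule C activity — met.
(ii) no delinquency — satisfied.
(iii) ≥70% agricultural — met.
(iv) state-registered — satisfied.
(a) = T AND T AND T AND T = true.
(b) nonprofit — not satisfied.
So (1) is satisfied (T OR F).
(2) ≥ 9 yrs in jurisdiction — holds.
Overall: T AND T → true.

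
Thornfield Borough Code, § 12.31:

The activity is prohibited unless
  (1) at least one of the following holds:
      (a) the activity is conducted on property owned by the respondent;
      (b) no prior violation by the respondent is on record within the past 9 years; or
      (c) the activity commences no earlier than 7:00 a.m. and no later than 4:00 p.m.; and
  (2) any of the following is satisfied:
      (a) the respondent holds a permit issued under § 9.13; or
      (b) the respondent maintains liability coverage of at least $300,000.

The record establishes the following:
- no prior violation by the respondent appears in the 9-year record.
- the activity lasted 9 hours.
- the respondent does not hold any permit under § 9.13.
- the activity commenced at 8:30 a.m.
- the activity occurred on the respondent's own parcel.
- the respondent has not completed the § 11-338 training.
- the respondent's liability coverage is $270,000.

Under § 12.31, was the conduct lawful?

(a) own property — satisfied.
(b) no prior violation — holds.
(c) start within hours — met.
(1): T OR T OR T → true.
(a) holds permit — fails.
(b) coverage ≥ $300,000 — fails.
(2): F OR F → false.
So Overall is not satisfied (T AND F).

No — unlawful.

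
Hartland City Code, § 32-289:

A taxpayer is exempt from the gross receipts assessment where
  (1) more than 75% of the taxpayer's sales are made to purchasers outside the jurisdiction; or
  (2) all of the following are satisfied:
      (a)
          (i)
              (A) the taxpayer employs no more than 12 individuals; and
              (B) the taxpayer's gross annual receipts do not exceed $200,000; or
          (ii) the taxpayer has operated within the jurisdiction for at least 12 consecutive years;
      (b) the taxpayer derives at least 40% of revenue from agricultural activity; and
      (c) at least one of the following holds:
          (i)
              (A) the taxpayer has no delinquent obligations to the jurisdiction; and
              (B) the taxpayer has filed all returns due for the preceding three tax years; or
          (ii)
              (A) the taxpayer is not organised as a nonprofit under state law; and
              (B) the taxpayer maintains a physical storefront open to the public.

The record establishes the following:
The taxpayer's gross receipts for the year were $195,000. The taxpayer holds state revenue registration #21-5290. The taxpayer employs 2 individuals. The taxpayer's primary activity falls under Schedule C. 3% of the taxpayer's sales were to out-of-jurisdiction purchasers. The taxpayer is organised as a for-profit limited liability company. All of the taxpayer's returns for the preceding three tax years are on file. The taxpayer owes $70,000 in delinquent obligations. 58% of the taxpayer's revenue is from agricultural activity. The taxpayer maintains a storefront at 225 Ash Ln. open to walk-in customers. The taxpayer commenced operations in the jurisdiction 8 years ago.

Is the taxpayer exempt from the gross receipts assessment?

(1) >75% out-of-jur. sales — fails.
(A) ≤ 12 employees — met.
(B) receipts ≤ $200,000 — satisfied.
(i): T AND T → true.
(ii) ≥ 12 yrs in jurisdiction — not satisfied.
So (a) is satisfied (T OR F).
(b) ≥40% agricultural — met.
(A) no delinquency — not satisfied.
(B) returns current — met.
(i) = F AND T = false.
(A) not (nonprofit) — holds.
(B) has storefront — satisfied.
(ii): T AND T → true.
So (c) is satisfied (F OR T).
(2) = T AND T AND T = true.
Overall: F OR T → true.

Yes — exempt.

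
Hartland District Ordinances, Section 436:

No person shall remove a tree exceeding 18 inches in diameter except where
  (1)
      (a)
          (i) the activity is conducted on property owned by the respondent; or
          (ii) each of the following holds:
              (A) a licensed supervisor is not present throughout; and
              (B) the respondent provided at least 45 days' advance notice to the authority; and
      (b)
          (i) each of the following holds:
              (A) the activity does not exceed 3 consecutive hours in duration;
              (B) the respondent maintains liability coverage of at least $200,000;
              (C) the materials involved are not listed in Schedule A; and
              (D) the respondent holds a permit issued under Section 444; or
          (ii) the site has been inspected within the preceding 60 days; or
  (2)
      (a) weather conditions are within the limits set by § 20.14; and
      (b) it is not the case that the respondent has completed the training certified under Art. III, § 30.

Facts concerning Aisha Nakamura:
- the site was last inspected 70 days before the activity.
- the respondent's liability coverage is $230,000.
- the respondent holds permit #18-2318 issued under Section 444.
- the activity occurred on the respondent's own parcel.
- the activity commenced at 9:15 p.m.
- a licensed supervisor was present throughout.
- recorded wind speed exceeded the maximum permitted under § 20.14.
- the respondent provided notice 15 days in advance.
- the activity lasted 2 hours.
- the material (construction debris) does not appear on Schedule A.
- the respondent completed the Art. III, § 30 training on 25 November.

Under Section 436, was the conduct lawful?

(i) own property — met.
(A) not (supervisor present) — not satisfied.
(B) ≥45 days' notice — not met.
(ii): F AND F → false.
(a): T OR F → true.
(A) ≤ 3 hrs duration — met.
(B) coverage ≥ $200,000 — satisfied.
(C) not (Schedule A material) — satisfied.
(D) holds permit — met.
So (i) is satisfied (T AND T AND T AND T).
(ii) site inspected — not met.
(b): T OR F → true.
(1): T AND T → true.
(a) weather ok — fails.
(b) not (training certified) — not met.
(2): F AND F → false.
Overall = T OR F = true.

Yes — lawful.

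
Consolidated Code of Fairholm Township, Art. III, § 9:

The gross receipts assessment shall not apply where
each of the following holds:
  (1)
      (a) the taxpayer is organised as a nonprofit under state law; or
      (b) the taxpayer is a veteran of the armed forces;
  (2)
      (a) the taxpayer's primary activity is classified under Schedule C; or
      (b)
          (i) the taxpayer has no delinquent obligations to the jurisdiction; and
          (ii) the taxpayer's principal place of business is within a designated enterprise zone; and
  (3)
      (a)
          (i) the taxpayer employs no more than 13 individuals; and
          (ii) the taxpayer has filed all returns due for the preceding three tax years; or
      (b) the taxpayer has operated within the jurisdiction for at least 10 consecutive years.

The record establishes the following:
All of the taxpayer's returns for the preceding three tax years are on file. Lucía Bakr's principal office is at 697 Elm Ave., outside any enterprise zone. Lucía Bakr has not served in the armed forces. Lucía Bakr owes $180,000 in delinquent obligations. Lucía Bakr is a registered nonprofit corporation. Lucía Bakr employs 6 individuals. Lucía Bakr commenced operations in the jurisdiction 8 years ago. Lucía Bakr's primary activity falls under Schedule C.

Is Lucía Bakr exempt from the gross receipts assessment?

Yes — exempt.

(a) nonprofit — satisfied.
(b) veteran — not satisfied.
(1) = T OR F = true.
(a) Schedule C activity — holds.
(i) no delinquency — not satisfied.
(ii) in enterprise zone — not met.
(b) = F AND F = false.
(2) = T OR F = true.
(i) ≤ 13 employees — met.
(ii) returns current — met.
(a) = T AND T = true.
(b) ≥ 10 yrs in jurisdiction — not satisfied.
So (3) is satisfied (T OR F).
Overall = T AND T AND T = true.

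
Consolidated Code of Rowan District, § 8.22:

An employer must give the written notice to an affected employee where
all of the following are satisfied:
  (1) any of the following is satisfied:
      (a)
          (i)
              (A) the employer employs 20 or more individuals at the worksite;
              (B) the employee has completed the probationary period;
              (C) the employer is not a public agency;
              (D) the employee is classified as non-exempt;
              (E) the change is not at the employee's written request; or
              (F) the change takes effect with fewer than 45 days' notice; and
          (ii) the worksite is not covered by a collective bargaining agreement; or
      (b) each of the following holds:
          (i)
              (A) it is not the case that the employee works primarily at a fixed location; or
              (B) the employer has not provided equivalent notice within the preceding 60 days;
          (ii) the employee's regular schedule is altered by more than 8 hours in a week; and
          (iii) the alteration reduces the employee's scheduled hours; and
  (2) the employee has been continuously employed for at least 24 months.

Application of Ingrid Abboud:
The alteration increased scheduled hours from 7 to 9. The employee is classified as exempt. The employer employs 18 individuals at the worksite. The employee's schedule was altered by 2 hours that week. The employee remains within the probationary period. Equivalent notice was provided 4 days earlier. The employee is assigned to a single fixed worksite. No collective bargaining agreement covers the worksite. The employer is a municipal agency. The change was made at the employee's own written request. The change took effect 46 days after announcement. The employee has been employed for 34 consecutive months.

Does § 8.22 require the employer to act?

(A) ≥ 20 at site — not met.
(B) past probation — fails.
(C) not (public agency) — fails.
(D) non-exempt — not met.
(E) not employee-requested — fails.
(F) < 45 days' notice — not met.
So (i) is not satisfied (F OR F OR F OR F OR F OR F).
(ii) no CBA — holds.
(a) = F AND T = false.
(A) not (fixed location) — fails.
(B) no recent notice — not satisfied.
(i) = F OR F = false.
(ii) schedule shift > 8h — not satisfied.
(iii) hours reduced — fails.
So (b) is not satisfied (F AND F AND F).
(1) = F OR F = false.
(2) tenure ≥ 24 mo. — satisfied.
Overall = F AND T = false.

No — not required.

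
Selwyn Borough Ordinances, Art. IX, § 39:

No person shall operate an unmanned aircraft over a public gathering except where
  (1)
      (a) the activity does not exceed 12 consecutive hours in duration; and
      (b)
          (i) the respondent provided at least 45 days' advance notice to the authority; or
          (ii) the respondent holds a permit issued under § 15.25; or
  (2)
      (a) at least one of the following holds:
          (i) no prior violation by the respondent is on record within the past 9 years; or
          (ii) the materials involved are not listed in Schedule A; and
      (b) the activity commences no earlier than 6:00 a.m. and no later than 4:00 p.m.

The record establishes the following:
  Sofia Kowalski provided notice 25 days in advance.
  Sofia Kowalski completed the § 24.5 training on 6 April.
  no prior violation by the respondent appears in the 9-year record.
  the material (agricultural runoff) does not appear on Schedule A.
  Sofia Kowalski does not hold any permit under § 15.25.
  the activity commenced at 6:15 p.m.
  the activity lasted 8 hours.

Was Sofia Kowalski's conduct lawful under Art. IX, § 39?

No — unlawful.

(a) ≤ 12 hrs duration — met.
(i) ≥45 days' notice — not met.
(ii) holds permit — not met.
So (b) is not satisfied (F OR F).
So (1) is not satisfied (T AND F).
(i) no prior violation — satisfied.
(ii) not (Schedule A material) — satisfied.
So (a) is satisfied (T OR T).
(b) start within hours — not met.
(2) = T AND F = false.
Overall: F OR F → false.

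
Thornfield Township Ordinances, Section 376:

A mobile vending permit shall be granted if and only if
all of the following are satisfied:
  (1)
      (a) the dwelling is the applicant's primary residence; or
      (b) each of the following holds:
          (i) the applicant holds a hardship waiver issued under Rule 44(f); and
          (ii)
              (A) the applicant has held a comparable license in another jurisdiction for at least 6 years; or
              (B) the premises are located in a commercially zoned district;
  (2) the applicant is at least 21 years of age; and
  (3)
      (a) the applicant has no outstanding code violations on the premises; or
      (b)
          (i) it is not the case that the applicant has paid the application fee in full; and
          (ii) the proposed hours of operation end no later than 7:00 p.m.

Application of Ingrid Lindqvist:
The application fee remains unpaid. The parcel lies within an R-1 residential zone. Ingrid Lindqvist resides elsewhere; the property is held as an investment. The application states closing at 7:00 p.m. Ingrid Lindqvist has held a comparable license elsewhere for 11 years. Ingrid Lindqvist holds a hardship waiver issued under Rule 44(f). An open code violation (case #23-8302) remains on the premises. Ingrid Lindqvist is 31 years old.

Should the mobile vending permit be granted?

Yes — granted.

(a) primary residence — fails.
(i) hardship waiver — met.
(A) prior license ≥ 6 yr — met.
(B) commercially zoned — not met.
So (ii) is satisfied (T OR F).
(b) = T AND T = true.
So (1) is satisfied (F OR T).
(2) age ≥ 21 — satisfied.
(a) no code violations — not met.
(i) not (fee paid) — met.
(ii) closes by 7 p.m. — holds.
(b): T AND T → true.
(3) = F OR T = true.
So Overall is satisfied (T AND T AND T).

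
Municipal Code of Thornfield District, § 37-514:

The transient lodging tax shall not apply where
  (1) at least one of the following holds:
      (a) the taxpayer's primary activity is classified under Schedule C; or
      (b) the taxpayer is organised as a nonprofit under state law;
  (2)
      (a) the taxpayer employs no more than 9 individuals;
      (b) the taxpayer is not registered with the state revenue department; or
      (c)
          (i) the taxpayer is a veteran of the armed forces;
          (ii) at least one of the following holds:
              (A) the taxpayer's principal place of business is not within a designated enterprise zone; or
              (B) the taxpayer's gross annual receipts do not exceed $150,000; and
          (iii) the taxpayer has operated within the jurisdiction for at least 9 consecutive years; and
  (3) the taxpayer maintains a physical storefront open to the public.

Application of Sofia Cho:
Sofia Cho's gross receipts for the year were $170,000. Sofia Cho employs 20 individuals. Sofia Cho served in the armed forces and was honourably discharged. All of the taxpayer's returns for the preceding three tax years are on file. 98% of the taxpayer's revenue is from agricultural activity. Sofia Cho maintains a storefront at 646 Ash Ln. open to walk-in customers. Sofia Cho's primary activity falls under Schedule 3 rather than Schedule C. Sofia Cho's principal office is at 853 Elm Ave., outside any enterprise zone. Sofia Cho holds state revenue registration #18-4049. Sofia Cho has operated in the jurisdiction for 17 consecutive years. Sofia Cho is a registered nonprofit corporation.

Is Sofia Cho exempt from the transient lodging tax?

Yes — exempt.

(a) Schedule C activity — fails.
(b) nonprofit — satisfied.
So (1) is satisfied (F OR T).
(a) ≤ 9 employees — not met.
(b) not (state-registered) — fails.
(i) veteran — satisfied.
(A) not (in enterprise zone) — satisfied.
(B) receipts ≤ $150,000 — not met.
(ii): T OR F → true.
(iii) ≥ 9 yrs in jurisdiction — holds.
(c) = T AND T AND T = true.
So (2) is satisfied (F OR F OR T).
(3) has storefront — holds.
So Overall is satisfied (T AND T AND T).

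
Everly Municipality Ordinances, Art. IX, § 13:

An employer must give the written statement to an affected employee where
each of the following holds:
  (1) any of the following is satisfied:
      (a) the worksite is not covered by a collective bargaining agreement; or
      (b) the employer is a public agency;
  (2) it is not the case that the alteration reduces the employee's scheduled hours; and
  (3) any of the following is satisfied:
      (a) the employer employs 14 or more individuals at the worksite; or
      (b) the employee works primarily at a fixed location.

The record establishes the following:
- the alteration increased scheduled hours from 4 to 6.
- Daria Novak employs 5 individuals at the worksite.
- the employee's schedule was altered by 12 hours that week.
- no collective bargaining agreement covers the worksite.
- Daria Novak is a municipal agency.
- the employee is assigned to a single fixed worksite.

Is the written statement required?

(a) no CBA — holds.
(b) public agency — met.
So (1) is satisfied (T OR T).
(2) not (hours reduced) — satisfied.
(a) ≥ 14 at site — not satisfied.
(b) fixed location — satisfied.
(3) = F OR T = true.
Overall = T AND T AND T = true.

Yes — required.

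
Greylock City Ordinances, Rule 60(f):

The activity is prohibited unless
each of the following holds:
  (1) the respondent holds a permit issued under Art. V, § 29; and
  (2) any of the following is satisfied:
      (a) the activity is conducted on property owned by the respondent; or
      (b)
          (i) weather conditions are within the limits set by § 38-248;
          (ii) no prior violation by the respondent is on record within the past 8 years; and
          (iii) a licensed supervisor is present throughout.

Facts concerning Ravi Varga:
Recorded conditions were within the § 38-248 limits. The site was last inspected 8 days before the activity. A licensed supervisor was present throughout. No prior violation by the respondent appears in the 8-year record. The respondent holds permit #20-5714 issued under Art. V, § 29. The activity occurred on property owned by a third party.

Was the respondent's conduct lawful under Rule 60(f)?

Yes — lawful.

(1) holds permit — holds.
(a) own property — fails.
(i) weather ok — holds.
(ii) no prior violation — satisfied.
(iii) supervisor present — holds.
(b) = T AND T AND T = true.
(2) = F OR T = true.
So Overall is satisfied (T AND T).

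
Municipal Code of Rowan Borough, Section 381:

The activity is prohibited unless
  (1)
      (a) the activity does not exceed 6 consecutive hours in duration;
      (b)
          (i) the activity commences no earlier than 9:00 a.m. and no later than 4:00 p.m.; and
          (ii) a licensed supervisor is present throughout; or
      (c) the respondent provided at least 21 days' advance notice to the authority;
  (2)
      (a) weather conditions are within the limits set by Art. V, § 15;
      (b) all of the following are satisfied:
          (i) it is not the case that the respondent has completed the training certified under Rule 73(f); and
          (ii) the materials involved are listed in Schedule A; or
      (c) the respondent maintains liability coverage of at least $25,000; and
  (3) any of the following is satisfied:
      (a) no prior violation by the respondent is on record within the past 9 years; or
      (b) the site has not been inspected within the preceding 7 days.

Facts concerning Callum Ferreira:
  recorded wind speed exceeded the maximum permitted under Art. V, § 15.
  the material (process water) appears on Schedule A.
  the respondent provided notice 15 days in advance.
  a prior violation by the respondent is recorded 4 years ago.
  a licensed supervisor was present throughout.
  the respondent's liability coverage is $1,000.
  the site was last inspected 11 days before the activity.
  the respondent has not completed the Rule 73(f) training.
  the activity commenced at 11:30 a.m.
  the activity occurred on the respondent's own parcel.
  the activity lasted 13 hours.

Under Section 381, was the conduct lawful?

(a) ≤ 6 hrs duration — not satisfied.
(i) start within hours — holds.
(ii) supervisor present — met.
So (b) is satisfied (T AND T).
(c) ≥21 days' notice — not met.
(1) = F OR T OR F = true.
(a) weather ok — not met.
(i) not (training certified) — satisfied.
(ii) Schedule A material — satisfied.
(b): T AND T → true.
(c) coverage ≥ $25,000 — not satisfied.
(2) = F OR T OR F = true.
(a) no prior violation — not met.
(b) not (site inspected) — satisfied.
So (3) is satisfied (F OR T).
So Overall is satisfied (T AND T AND T).

Yes — lawful.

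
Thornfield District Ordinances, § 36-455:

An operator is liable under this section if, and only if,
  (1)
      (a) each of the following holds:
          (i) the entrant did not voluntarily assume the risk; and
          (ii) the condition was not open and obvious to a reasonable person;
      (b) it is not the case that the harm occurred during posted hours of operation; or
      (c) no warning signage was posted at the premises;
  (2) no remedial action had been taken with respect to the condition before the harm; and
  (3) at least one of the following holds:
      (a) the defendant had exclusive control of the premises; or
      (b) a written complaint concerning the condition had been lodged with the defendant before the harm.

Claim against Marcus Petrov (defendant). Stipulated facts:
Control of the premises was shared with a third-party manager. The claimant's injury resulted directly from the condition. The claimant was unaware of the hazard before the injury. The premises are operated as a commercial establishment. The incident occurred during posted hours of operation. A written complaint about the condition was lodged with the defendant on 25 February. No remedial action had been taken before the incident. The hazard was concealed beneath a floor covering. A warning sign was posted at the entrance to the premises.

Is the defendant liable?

Yes — liable.

(i) no assumed risk — satisfied.
(ii) not open/obvious — holds.
(a): T AND T → true.
(b) not (during posted hours) — fails.
(c) no signage posted — not met.
(1) = T OR F OR F = true.
(2) no remedial action — met.
(a) exclusive control — fails.
(b) complaint lodged — met.
(3): F OR T → true.
So Overall is satisfied (T AND T AND T).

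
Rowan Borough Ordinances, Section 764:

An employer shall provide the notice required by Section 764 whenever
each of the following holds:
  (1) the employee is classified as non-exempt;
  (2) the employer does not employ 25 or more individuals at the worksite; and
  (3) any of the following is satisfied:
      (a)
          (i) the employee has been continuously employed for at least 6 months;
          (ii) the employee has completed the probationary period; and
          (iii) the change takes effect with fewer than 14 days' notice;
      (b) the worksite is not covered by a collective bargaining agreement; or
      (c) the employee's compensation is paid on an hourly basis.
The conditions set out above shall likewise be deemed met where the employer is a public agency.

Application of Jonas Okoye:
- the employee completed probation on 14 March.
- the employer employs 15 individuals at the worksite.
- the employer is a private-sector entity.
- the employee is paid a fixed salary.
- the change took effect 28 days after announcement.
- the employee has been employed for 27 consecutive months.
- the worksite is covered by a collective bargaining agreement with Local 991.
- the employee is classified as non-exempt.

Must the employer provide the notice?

(1) non-exempt — satisfied.
(2) not (≥ 25 at site) — met.
(i) tenure ≥ 6 mo. — holds.
(ii) past probation — holds.
(iii) < 14 days' notice — fails.
(a) = T AND T AND F = false.
(b) no CBA — fails.
(c) hourly-paid — not satisfied.
So (3) is not satisfied (F OR F OR F).
So Overall is not satisfied (T AND T AND F).
Exception (public agency) — not satisfied.
Result: main false OR exception false → false.

No — not required.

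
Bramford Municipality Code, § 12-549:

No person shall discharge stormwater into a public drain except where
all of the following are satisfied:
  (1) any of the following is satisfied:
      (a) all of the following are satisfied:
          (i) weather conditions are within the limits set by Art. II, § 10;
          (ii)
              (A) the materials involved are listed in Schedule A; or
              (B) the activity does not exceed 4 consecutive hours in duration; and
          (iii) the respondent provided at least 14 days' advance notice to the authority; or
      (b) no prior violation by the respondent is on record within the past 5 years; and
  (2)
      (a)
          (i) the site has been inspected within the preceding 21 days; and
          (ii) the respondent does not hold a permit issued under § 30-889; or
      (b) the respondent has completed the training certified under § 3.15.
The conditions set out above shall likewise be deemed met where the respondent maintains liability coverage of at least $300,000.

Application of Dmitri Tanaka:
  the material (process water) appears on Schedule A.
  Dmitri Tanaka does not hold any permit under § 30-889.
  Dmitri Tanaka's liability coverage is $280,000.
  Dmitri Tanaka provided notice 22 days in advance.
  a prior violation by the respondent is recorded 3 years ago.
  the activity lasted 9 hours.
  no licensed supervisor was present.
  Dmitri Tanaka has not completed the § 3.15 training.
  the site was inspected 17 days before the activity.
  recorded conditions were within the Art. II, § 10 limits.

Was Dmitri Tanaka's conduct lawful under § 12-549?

(i) weather ok — met.
(A) Schedule A material — holds.
(B) ≤ 4 hrs duration — not satisfied.
(ii) = T OR F = true.
(iii) ≥14 days' notice — satisfied.
(a): T AND T AND T → true.
(b) no prior violation — not met.
(1): T OR F → true.
(i) site inspected — holds.
(ii) not (holds permit) — holds.
(a): T AND T → true.
(b) training certified — fails.
So (2) is satisfied (T OR F).
So Overall is satisfied (T AND T).
Exception (coverage ≥ $300,000) — not satisfied.
Result: main true OR exception false → true.

Yes — lawful.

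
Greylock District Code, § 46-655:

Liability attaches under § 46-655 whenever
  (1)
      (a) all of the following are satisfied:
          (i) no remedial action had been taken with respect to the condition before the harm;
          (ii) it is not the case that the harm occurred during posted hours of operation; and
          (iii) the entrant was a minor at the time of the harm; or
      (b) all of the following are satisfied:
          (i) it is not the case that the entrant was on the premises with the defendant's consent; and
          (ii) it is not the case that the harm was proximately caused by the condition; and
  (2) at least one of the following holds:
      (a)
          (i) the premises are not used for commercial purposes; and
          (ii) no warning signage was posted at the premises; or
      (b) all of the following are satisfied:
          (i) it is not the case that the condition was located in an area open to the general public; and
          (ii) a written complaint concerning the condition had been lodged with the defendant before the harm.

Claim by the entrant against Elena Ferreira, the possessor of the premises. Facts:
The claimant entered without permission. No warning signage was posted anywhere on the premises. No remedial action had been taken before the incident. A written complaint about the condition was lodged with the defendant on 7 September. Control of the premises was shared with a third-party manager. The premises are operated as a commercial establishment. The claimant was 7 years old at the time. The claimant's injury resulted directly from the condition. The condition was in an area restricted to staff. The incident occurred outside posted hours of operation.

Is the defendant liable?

(i) no remedial action — satisfied.
(ii) not (during posted hours) — met.
(iii) entrant a minor — met.
(a): T AND T AND T → true.
(i) not (consent to enter) — satisfied.
(ii) not (proximate cause) — fails.
So (b) is not satisfied (T AND F).
(1): T OR F → true.
(i) not (commercial use) — fails.
(ii) no signage posted — holds.
(a): F AND T → false.
(i) not (public area) — met.
(ii) complaint lodged — satisfied.
(b) = T AND T = true.
So (2) is satisfied (F OR T).
Overall = T AND T = true.

Yes — liable.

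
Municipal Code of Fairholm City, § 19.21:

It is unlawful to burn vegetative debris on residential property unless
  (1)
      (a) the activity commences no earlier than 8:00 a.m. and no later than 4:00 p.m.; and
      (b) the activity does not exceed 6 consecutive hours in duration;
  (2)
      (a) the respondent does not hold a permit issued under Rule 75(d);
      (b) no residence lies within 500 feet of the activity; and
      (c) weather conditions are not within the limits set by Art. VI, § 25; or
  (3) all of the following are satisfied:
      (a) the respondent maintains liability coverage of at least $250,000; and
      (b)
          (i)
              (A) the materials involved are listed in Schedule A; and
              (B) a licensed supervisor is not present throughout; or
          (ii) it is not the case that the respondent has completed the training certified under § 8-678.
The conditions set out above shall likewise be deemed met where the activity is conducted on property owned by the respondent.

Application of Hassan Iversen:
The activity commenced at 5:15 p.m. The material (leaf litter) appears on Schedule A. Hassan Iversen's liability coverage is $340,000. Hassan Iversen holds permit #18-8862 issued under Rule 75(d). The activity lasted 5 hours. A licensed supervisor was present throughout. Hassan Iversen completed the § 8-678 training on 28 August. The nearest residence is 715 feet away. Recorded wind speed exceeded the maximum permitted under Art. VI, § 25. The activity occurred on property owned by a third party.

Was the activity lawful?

(a) start within hours — fails.
(b) ≤ 6 hrs duration — met.
(1): F AND T → false.
(a) not (holds permit) — not met.
(b) no residence in 500 ft — met.
(c) not (weather ok) — met.
(2) = F AND T AND T = false.
(a) coverage ≥ $250,000 — met.
(A) Schedule A material — satisfied.
(B) not (supervisor present) — not met.
(i) = T AND F = false.
(ii) not (training certified) — fails.
(b) = F OR F = false.
So (3) is not satisfied (T AND F).
Overall = F OR F OR F = false.
Exception (own property) — not satisfied.
Result: main false OR exception false → false.

No — unlawful.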